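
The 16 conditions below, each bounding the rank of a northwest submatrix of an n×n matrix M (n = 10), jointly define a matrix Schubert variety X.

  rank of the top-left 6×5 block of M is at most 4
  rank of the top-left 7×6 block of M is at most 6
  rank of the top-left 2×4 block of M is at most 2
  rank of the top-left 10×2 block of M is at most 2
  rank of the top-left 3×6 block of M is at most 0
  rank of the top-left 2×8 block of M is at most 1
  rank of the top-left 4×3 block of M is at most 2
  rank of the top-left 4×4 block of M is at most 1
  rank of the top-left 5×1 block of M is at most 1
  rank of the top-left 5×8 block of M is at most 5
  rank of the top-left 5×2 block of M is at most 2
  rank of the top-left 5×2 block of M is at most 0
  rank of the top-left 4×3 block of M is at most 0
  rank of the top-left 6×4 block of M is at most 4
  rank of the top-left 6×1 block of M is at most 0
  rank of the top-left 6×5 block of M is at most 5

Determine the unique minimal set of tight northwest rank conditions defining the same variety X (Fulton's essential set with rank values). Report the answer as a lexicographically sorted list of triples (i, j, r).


Rank table r_w(10×10) implied by the 16 constraints:

  row 1: 0 0 0 0 0 0 1 1 1 1
  row 2: 0 0 0 0 0 0 1 1 2 2
  row 3: 0 0 0 0 0 0 1 2 3 3
  row 4: 0 0 0 1 1 1 2 3 4 4
  row 5: 0 0 1 2 2 2 3 4 5 5
  row 6: 0 1 2 3 3 3 4 5 6 6
  row 7: 1 2 3 4 4 4 5 6 7 7
  row 8: 1 2 3 4 5 5 6 7 8 8
  row 9: 1 2 3 4 5 6 7 8 9 9
  row 10: 1 2 3 4 5 6 7 8 9 10

second differences of R give the permutation w = (7, 9, 8, 4, 3, 2, 1, 5, 6, 10).

5 SE-corners of the 25-cell Rothe diagram give Ess(w):

[(2, 8, 1), (3, 6, 0), (4, 3, 0), (5, 2, 0), (6, 1, 0)]


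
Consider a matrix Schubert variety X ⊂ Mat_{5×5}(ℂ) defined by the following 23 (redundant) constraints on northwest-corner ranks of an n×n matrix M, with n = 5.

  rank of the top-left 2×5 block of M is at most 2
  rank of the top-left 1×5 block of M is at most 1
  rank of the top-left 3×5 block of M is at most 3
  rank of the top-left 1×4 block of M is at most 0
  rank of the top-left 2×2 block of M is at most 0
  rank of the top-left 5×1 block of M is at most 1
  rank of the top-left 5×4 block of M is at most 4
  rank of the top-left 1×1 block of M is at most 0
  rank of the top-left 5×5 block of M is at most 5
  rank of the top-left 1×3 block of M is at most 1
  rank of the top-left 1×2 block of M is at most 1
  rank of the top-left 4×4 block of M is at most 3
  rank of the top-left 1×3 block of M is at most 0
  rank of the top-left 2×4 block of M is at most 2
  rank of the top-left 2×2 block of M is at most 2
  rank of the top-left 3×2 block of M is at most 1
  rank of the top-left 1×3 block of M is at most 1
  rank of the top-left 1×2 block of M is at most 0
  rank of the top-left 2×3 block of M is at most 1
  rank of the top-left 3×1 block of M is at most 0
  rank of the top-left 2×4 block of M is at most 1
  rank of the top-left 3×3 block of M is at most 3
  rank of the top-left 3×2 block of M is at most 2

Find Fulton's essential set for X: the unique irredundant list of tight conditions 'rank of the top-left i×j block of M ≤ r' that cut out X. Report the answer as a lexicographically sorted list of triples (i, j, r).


Computing R[i][j] = min implied NW-rank bound (n=5, 23 conditions):

  i=1: 0  0  0  0  1
  i=2: 0  0  1  1  2
  i=3: 0  1  2  2  3
  i=4: 1  2  3  3  4
  i=5: 1  2  3  4  5

second differences of R give the permutation w = (5, 3, 2, 1, 4).

Rothe diagram D(w) (7 cells), 3 SE-corners (essential conditions):

[(1, 4, 0), (2, 2, 0), (3, 1, 0)]


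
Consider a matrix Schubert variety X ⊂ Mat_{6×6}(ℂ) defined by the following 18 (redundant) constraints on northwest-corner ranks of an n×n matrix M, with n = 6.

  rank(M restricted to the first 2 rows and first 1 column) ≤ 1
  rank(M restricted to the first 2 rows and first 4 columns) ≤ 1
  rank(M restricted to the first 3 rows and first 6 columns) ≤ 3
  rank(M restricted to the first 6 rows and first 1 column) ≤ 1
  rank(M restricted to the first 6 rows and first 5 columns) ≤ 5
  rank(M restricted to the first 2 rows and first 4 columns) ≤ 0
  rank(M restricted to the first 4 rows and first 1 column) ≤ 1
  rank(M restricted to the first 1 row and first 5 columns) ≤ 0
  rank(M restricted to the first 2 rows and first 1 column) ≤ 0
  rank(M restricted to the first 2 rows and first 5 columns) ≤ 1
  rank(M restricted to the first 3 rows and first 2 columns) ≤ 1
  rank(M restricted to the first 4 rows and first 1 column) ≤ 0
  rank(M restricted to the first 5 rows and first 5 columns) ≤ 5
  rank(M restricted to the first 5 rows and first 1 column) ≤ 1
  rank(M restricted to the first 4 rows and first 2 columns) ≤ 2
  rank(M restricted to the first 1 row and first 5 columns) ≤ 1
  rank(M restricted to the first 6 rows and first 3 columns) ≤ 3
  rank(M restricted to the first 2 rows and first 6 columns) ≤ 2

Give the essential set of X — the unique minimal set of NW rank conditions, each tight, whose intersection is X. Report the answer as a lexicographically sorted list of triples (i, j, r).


Reconstructing r_w from the 18 given conditions:

  row 1: 0 0 0 0 0 1
  row 2: 0 0 0 0 1 2
  row 3: 0 1 1 1 2 3
  row 4: 0 1 2 2 3 4
  row 5: 1 2 3 3 4 5
  row 6: 1 2 3 4 5 6

reading off 1-entries of Δ²R: w = (6, 5, 2, 3, 1, 4).

3 SE-corners of the 11-cell Rothe diagram give Ess(w):

[(1, 5, 0), (2, 4, 0), (4, 1, 0)]


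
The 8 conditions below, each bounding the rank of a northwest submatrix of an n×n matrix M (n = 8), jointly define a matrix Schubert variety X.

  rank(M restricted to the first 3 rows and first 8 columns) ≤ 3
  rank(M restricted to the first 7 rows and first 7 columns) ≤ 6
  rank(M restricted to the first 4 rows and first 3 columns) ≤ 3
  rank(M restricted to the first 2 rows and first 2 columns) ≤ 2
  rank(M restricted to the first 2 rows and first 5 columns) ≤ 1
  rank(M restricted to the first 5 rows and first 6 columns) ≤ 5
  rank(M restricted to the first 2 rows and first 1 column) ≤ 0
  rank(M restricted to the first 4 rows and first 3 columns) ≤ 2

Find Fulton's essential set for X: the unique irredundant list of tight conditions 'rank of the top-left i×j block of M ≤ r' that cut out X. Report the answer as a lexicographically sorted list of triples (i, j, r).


Reconstructing r_w from the 8 given conditions:

  R[1]: 0 1 1 1 1 1 1 1
  R[2]: 0 1 1 1 1 2 2 2
  R[3]: 1 2 2 2 2 3 3 3
  R[4]: 1 2 2 3 3 4 4 4
  R[5]: 1 2 3 4 4 5 5 5
  R[6]: 1 2 3 4 5 6 6 6
  R[7]: 1 2 3 4 5 6 6 7
  R[8]: 1 2 3 4 5 6 7 8

second differences of R give the permutation w = (2, 6, 1, 4, 3, 5, 8, 7).

Rothe diagram D(w) (7 cells), 4 SE-corners (essential conditions):

[(2, 1, 0), (2, 5, 1), (4, 3, 2), (7, 7, 6)]


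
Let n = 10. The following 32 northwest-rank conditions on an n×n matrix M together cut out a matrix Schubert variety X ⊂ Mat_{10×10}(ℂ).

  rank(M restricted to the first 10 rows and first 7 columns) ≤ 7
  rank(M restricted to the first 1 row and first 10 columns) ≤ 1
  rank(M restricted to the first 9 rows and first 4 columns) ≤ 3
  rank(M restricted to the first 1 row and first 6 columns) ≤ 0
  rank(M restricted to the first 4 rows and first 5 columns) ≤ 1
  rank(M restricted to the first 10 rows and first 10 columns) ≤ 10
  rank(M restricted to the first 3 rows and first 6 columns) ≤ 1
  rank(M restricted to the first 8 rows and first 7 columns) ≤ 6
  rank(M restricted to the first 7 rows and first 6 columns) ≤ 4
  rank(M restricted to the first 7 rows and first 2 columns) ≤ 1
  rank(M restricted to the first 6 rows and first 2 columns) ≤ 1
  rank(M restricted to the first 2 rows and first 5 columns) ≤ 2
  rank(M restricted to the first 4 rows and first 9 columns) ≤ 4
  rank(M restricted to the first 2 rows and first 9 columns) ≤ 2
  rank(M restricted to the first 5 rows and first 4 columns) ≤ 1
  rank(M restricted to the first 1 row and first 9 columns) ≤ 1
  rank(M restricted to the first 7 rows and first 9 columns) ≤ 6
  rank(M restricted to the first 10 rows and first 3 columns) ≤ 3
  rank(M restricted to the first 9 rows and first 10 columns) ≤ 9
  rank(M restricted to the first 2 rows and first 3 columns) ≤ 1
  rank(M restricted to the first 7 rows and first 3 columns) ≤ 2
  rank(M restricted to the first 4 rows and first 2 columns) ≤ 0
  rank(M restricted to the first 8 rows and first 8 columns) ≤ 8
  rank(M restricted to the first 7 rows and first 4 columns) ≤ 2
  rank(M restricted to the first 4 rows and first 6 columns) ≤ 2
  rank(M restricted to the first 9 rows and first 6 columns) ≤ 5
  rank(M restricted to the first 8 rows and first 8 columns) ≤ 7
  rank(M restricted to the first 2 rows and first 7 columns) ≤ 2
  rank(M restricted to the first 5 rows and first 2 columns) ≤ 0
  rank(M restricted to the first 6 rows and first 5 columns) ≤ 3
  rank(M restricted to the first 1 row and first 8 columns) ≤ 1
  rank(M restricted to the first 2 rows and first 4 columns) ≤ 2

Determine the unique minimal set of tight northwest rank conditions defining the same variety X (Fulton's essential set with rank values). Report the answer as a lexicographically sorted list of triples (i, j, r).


Computing R[i][j] = min implied NW-rank bound (n=10, 32 conditions):

  0 | 0 | 0 | 0 | 0 | 0 | 1 | 1 | 1 | 1
  0 | 0 | 1 | 1 | 1 | 1 | 2 | 2 | 2 | 2
  0 | 0 | 1 | 1 | 1 | 1 | 2 | 3 | 3 | 3
  0 | 0 | 1 | 1 | 1 | 2 | 3 | 4 | 4 | 4
  0 | 0 | 1 | 1 | 2 | 3 | 4 | 5 | 5 | 5
  1 | 1 | 2 | 2 | 3 | 4 | 5 | 6 | 6 | 6
  1 | 1 | 2 | 2 | 3 | 4 | 5 | 6 | 6 | 7
  1 | 2 | 3 | 3 | 4 | 5 | 6 | 7 | 7 | 8
  1 | 2 | 3 | 3 | 4 | 5 | 6 | 7 | 8 | 9
  1 | 2 | 3 | 4 | 5 | 6 | 7 | 8 | 9 | 10

so w = (7, 3, 8, 6, 5, 1, 10, 2, 9, 4).

Rothe diagram D(w) (24 cells), 9 SE-corners (essential conditions):

[(1, 6, 0), (3, 6, 1), (4, 5, 1), (5, 2, 0), (5, 4, 1), (7, 2, 1), (7, 4, 2), (7, 9, 6), (9, 4, 3)]


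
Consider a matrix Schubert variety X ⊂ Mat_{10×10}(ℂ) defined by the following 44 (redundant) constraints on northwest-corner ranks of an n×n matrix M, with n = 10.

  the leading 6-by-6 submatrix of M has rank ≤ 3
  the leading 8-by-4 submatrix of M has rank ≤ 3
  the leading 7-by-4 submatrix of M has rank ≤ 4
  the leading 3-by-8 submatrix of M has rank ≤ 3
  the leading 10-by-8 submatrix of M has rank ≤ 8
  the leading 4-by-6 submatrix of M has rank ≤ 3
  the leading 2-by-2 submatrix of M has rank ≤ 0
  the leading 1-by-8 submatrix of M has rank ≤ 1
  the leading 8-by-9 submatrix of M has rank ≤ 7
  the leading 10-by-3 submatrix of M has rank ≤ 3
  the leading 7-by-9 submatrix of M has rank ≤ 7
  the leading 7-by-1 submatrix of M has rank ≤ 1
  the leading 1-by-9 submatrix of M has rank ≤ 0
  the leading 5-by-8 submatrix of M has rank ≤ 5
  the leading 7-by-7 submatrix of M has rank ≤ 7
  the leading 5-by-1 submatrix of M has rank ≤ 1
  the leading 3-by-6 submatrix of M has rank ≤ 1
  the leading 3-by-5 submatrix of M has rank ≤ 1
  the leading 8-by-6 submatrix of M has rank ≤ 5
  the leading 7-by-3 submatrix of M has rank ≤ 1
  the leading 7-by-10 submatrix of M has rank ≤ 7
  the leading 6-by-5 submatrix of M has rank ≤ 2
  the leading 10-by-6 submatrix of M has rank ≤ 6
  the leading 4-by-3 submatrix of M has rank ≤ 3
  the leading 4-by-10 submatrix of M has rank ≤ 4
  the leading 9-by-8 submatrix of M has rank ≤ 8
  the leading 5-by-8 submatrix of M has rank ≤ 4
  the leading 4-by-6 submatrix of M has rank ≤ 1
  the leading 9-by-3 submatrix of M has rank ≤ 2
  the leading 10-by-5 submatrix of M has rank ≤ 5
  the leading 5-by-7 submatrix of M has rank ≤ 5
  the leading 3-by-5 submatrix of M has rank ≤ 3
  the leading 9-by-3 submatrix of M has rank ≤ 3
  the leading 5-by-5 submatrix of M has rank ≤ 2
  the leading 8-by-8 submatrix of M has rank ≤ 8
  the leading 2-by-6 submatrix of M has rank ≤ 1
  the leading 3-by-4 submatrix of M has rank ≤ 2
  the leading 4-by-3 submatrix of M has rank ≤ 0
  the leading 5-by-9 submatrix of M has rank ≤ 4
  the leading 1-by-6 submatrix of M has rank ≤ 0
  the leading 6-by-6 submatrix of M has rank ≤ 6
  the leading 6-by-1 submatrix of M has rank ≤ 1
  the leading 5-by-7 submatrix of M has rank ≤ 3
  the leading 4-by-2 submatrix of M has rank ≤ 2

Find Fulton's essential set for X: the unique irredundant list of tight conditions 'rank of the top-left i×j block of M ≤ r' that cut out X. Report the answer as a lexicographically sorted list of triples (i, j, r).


Computing R[i][j] = min implied NW-rank bound (n=10, 44 conditions):

  i=1: 0  0  0  0  0  0  0  0  0  1
  i=2: 0  0  0  1  1  1  1  1  1  2
  i=3: 0  0  0  1  1  1  2  2  2  3
  i=4: 0  0  0  1  1  1  2  3  3  4
  i=5: 1  1  1  2  2  2  3  4  4  5
  i=6: 1  1  1  2  2  3  4  5  5  6
  i=7: 1  1  1  2  3  4  5  6  6  7
  i=8: 1  2  2  3  4  5  6  7  7  8
  i=9: 1  2  2  3  4  5  6  7  8  9
  i=10: 1  2  3  4  5  6  7  8  9  10

second differences of R give the permutation w = (10, 4, 7, 8, 1, 6, 5, 2, 9, 3).

|D(w)|=28, |Ess(w)|=6:

[(1, 9, 0), (4, 3, 0), (4, 6, 1), (6, 5, 2), (7, 3, 1), (9, 3, 2)]


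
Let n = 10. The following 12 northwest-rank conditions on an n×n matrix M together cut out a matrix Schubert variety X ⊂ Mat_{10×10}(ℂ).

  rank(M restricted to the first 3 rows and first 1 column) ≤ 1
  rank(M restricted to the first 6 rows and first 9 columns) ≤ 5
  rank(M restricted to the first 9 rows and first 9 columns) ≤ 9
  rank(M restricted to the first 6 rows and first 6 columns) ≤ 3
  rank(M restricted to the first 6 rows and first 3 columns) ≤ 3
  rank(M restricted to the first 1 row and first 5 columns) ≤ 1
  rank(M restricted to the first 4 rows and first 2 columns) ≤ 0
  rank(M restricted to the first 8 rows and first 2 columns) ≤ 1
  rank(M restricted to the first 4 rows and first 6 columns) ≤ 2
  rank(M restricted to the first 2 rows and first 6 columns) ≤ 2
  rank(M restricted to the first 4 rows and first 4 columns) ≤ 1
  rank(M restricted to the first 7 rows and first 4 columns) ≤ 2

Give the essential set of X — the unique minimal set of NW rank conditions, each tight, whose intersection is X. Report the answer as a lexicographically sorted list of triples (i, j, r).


The tightest implied rank at each (i,j), from the 12 conditions:

  0, 0, 1, 1, 1, 1, 1, 1, 1, 1
  0, 0, 1, 1, 2, 2, 2, 2, 2, 2
  0, 0, 1, 1, 2, 2, 3, 3, 3, 3
  0, 0, 1, 1, 2, 2, 3, 4, 4, 4
  1, 1, 2, 2, 3, 3, 4, 5, 5, 5
  1, 1, 2, 2, 3, 3, 4, 5, 5, 6
  1, 1, 2, 2, 3, 4, 5, 6, 6, 7
  1, 1, 2, 3, 4, 5, 6, 7, 7, 8
  1, 2, 3, 4, 5, 6, 7, 8, 8, 9
  1, 2, 3, 4, 5, 6, 7, 8, 9, 10

so w = (3, 5, 7, 8, 1, 10, 6, 4, 2, 9).

Fulton essential set (7 of the 20 Rothe cells):

[(4, 2, 0), (4, 4, 1), (4, 6, 2), (6, 6, 3), (6, 9, 5), (7, 4, 2), (8, 2, 1)]


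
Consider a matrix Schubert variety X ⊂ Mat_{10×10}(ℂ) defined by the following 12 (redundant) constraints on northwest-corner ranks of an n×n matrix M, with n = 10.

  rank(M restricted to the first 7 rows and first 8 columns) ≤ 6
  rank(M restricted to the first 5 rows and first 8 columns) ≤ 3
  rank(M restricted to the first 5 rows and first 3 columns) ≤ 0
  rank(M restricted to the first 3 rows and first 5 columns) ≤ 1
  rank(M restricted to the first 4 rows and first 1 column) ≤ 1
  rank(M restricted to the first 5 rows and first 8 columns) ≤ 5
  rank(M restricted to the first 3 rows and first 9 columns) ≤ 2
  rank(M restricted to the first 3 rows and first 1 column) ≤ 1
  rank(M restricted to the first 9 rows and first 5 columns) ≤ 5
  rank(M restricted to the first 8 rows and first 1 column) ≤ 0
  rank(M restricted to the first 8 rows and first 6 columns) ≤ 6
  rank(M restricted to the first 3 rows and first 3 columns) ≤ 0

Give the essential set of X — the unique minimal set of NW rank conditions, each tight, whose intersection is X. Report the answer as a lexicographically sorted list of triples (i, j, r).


Recovering R(i,j) via the rank-extension bound from the 12 conditions:

  R[1]: 0, 0, 0, 1, 1, 1, 1, 1, 1, 1
  R[2]: 0, 0, 0, 1, 1, 2, 2, 2, 2, 2
  R[3]: 0, 0, 0, 1, 1, 2, 2, 2, 2, 3
  R[4]: 0, 0, 0, 1, 2, 3, 3, 3, 3, 4
  R[5]: 0, 0, 0, 1, 2, 3, 3, 3, 4, 5
  R[6]: 0, 1, 1, 2, 3, 4, 4, 4, 5, 6
  R[7]: 0, 1, 2, 3, 4, 5, 5, 5, 6, 7
  R[8]: 0, 1, 2, 3, 4, 5, 6, 6, 7, 8
  R[9]: 1, 2, 3, 4, 5, 6, 7, 7, 8, 9
  R[10]: 1, 2, 3, 4, 5, 6, 7, 8, 9, 10

second differences of R give the permutation w = (4, 6, 10, 5, 9, 2, 3, 7, 1, 8).

ℓ(w)=25; the 5 essential cells (i,j,r):

[(3, 5, 1), (3, 9, 2), (5, 3, 0), (5, 8, 3), (8, 1, 0)]


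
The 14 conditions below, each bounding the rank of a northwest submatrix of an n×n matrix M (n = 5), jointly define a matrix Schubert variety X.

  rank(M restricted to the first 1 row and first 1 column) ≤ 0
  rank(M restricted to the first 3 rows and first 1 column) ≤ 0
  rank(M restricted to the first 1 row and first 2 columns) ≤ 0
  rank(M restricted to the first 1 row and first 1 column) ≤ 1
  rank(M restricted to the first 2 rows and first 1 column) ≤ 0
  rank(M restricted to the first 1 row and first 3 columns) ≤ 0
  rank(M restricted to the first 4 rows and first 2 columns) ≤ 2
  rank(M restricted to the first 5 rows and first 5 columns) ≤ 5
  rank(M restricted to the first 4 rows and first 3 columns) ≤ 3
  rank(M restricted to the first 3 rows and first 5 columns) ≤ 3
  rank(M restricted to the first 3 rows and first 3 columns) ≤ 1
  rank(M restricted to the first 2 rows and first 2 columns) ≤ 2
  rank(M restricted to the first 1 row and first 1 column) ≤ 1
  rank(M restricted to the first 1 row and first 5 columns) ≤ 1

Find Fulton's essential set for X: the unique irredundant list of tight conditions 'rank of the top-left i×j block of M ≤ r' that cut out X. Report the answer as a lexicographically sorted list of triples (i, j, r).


Rank table r_w(5×5) implied by the 14 constraints:

  0 0 0 1 1
  0 1 1 2 2
  0 1 1 2 3
  1 2 2 3 4
  1 2 3 4 5

giving w = (4, 2, 5, 1, 3) via Δ²R.

ℓ(w)=6; the 3 essential cells (i,j,r):

[(1, 3, 0), (3, 1, 0), (3, 3, 1)]


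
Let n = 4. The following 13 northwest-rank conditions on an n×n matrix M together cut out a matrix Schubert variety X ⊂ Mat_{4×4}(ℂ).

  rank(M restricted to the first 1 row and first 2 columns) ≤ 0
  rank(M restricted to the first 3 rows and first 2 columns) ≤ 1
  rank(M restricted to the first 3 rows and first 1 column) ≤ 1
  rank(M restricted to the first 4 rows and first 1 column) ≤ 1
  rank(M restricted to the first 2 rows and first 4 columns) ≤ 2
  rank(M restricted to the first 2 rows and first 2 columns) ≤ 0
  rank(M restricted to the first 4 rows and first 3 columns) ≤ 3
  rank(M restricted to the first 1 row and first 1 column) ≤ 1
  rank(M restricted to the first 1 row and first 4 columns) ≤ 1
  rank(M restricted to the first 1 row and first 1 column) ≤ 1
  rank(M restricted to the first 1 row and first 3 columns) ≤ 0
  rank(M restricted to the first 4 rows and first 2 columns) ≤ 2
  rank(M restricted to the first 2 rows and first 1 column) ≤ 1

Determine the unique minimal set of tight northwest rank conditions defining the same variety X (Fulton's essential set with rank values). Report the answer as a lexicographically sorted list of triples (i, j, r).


The tightest implied rank at each (i,j), from the 13 conditions:

  R[1]: 0 | 0 | 0 | 1
  R[2]: 0 | 0 | 1 | 2
  R[3]: 1 | 1 | 2 | 3
  R[4]: 1 | 2 | 3 | 4

the unique w with this rank table is (4, 3, 1, 2).

Fulton essential set (2 of the 5 Rothe cells):

[(1, 3, 0), (2, 2, 0)]


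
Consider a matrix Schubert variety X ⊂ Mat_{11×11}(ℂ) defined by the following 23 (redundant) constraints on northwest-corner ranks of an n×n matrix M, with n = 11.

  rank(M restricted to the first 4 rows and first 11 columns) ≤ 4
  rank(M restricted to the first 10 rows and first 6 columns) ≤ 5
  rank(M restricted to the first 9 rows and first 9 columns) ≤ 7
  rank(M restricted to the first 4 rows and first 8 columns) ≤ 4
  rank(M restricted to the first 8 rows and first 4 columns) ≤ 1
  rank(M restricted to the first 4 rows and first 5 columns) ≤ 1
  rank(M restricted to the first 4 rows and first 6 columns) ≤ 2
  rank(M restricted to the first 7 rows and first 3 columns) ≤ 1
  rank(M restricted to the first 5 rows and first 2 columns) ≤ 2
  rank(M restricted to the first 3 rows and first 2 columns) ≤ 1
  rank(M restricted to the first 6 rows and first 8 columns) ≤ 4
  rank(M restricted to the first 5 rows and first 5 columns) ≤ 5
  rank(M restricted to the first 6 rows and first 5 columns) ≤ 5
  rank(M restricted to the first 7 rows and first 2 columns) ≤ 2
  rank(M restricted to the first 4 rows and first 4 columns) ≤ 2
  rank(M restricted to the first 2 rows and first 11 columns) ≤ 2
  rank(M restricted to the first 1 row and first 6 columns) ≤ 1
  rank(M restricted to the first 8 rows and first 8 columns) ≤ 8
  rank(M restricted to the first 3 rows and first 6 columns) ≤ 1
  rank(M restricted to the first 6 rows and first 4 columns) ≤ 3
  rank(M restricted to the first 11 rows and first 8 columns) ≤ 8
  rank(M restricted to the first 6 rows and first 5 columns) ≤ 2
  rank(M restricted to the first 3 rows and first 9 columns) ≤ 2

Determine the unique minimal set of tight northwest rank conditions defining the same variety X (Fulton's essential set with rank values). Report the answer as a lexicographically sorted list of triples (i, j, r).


The tightest implied rank at each (i,j), from the 23 conditions:

  row 1: 1 | 1 | 1 | 1 | 1 | 1 | 1 | 1 | 1 | 1 | 1
  row 2: 1 | 1 | 1 | 1 | 1 | 1 | 2 | 2 | 2 | 2 | 2
  row 3: 1 | 1 | 1 | 1 | 1 | 1 | 2 | 2 | 2 | 3 | 3
  row 4: 1 | 1 | 1 | 1 | 1 | 2 | 3 | 3 | 3 | 4 | 4
  row 5: 1 | 1 | 1 | 1 | 2 | 3 | 4 | 4 | 4 | 5 | 5
  row 6: 1 | 1 | 1 | 1 | 2 | 3 | 4 | 4 | 5 | 6 | 6
  row 7: 1 | 1 | 1 | 1 | 2 | 3 | 4 | 5 | 6 | 7 | 7
  row 8: 1 | 1 | 1 | 1 | 2 | 3 | 4 | 5 | 6 | 7 | 8
  row 9: 1 | 2 | 2 | 2 | 3 | 4 | 5 | 6 | 7 | 8 | 9
  row 10: 1 | 2 | 3 | 3 | 4 | 5 | 6 | 7 | 8 | 9 | 10
  row 11: 1 | 2 | 3 | 4 | 5 | 6 | 7 | 8 | 9 | 10 | 11

so w = (1, 7, 10, 6, 5, 9, 8, 11, 2, 3, 4).

ℓ(w)=29; the 5 essential cells (i,j,r):

[(3, 6, 1), (3, 9, 2), (4, 5, 1), (6, 8, 4), (8, 4, 1)]


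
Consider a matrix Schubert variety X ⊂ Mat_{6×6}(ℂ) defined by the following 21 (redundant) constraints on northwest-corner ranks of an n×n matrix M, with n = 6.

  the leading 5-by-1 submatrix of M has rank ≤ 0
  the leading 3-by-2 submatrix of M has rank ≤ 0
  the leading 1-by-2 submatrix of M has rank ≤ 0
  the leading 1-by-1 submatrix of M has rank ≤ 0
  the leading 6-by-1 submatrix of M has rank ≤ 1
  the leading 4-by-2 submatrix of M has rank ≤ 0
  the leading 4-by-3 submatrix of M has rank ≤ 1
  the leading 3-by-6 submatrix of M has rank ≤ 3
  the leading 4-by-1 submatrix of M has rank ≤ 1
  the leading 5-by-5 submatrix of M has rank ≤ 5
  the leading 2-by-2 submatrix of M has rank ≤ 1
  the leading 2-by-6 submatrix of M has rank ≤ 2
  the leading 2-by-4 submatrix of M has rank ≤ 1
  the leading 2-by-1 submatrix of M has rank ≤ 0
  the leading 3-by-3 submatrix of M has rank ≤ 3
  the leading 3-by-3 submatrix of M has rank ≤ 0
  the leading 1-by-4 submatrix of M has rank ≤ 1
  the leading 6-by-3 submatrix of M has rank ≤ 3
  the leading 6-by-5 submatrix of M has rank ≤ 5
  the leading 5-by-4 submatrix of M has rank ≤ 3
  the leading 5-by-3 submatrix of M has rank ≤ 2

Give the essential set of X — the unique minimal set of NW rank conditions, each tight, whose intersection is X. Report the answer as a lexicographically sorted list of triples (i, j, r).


Rank table r_w(6×6) implied by the 21 constraints:

  row 1: 0  0  0  1  1  1
  row 2: 0  0  0  1  2  2
  row 3: 0  0  0  1  2  3
  row 4: 0  0  1  2  3  4
  row 5: 0  1  2  3  4  5
  row 6: 1  2  3  4  5  6

so w = (4, 5, 6, 3, 2, 1).

D(w) has 12 cells with 3 SE-corners; essential set:

[(3, 3, 0), (4, 2, 0), (5, 1, 0)]


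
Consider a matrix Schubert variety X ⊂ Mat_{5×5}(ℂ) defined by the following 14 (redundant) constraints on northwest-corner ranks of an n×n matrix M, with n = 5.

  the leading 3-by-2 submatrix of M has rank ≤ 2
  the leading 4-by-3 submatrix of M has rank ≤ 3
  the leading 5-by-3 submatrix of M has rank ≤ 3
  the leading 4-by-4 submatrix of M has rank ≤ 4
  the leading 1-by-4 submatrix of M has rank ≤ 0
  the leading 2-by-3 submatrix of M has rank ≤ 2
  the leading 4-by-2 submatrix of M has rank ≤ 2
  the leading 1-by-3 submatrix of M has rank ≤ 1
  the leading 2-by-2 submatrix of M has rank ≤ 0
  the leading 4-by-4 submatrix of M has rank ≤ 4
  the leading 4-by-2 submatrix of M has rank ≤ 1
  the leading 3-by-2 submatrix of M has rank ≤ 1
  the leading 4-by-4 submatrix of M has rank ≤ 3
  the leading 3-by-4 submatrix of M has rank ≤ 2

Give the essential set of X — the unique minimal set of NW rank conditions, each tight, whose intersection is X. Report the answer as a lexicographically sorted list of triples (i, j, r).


Rank table r_w(5×5) implied by the 14 constraints:

  0  0  0  0  1
  0  0  1  1  2
  1  1  2  2  3
  1  1  2  3  4
  1  2  3  4  5

second differences of R give the permutation w = (5, 3, 1, 4, 2).

D(w) has 7 cells with 3 SE-corners; essential set:

[(1, 4, 0), (2, 2, 0), (4, 2, 1)]


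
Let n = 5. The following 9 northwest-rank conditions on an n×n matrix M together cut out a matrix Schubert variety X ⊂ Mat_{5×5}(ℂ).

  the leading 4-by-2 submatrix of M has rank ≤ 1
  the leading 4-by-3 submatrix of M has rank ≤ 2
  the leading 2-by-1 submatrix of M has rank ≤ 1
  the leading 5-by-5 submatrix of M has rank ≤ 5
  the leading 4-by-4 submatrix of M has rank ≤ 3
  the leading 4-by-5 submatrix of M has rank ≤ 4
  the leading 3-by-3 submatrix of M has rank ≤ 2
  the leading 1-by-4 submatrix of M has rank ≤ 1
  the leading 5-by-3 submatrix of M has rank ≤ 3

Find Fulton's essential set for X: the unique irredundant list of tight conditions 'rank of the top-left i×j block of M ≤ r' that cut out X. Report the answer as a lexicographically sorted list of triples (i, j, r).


Reconstructing r_w from the 9 given conditions:

  R[1]: 1  1  1  1  1
  R[2]: 1  1  2  2  2
  R[3]: 1  1  2  3  3
  R[4]: 1  1  2  3  4
  R[5]: 1  2  3  4  5

the unique w with this rank table is (1, 3, 4, 5, 2).

1 SE-corner of the 3-cell Rothe diagram gives Ess(w):

[(4, 2, 1)]


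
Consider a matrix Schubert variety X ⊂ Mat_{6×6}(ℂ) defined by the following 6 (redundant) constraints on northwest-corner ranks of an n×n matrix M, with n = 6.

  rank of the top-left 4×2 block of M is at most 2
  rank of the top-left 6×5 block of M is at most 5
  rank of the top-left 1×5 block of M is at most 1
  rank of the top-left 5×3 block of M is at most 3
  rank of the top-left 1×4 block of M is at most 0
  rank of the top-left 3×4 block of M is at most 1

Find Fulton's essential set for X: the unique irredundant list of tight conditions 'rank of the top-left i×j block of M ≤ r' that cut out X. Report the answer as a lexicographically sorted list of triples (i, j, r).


Propagating the 6 rank bounds to every northwest block:

  0  0  0  0  1  1
  1  1  1  1  2  2
  1  1  1  1  2  3
  1  2  2  2  3  4
  1  2  3  3  4  5
  1  2  3  4  5  6

reading off 1-entries of Δ²R: w = (5, 1, 6, 2, 3, 4).

ℓ(w)=7; the 2 essential cells (i,j,r):

[(1, 4, 0), (3, 4, 1)]


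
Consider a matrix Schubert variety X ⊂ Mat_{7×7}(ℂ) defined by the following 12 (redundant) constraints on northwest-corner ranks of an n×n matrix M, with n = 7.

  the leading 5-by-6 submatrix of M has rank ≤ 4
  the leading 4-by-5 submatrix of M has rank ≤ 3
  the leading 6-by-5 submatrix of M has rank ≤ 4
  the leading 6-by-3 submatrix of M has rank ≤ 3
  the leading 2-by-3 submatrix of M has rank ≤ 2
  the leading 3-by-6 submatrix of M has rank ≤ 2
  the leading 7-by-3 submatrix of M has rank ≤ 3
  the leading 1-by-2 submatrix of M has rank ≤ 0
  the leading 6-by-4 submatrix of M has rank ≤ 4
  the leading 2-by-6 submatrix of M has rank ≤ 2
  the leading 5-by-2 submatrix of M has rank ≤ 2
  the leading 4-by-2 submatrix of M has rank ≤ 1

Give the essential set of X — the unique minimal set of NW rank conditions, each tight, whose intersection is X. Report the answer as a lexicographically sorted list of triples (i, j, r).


Rank table r_w(7×7) implied by the 12 constraints:

  i=1: 0 | 0 | 1 | 1 | 1 | 1 | 1
  i=2: 1 | 1 | 2 | 2 | 2 | 2 | 2
  i=3: 1 | 1 | 2 | 2 | 2 | 2 | 3
  i=4: 1 | 1 | 2 | 3 | 3 | 3 | 4
  i=5: 1 | 2 | 3 | 4 | 4 | 4 | 5
  i=6: 1 | 2 | 3 | 4 | 4 | 5 | 6
  i=7: 1 | 2 | 3 | 4 | 5 | 6 | 7

the unique w with this rank table is (3, 1, 7, 4, 2, 6, 5).

4 SE-corners of the 8-cell Rothe diagram give Ess(w):

[(1, 2, 0), (3, 6, 2), (4, 2, 1), (6, 5, 4)]


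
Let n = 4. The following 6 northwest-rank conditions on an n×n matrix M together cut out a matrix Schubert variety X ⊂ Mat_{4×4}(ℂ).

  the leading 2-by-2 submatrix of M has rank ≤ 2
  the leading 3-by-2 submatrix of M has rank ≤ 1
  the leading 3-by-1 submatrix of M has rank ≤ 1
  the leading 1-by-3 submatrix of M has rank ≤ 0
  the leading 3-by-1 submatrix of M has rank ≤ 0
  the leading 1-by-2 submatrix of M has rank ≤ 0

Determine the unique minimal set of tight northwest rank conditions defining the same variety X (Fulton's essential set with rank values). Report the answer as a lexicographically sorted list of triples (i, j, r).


The tightest implied rank at each (i,j), from the 6 conditions:

  row 1: 0 | 0 | 0 | 1
  row 2: 0 | 1 | 1 | 2
  row 3: 0 | 1 | 2 | 3
  row 4: 1 | 2 | 3 | 4

the unique w with this rank table is (4, 2, 3, 1).

Rothe diagram D(w) (5 cells), 2 SE-corners (essential conditions):

[(1, 3, 0), (3, 1, 0)]


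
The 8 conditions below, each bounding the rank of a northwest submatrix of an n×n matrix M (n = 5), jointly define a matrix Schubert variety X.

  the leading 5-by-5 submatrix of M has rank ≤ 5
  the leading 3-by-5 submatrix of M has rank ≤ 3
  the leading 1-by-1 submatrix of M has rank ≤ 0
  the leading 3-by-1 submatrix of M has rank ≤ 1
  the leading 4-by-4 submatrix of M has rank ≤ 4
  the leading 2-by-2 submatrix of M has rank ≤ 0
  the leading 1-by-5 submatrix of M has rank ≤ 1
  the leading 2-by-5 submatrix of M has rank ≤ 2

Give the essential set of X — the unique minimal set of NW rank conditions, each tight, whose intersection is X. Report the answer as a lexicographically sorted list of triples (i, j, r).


Propagating the 8 rank bounds to every northwest block:

  row 1: 0 0 1 1 1
  row 2: 0 0 1 2 2
  row 3: 1 1 2 3 3
  row 4: 1 2 3 4 4
  row 5: 1 2 3 4 5

hence w(1..5) = (3, 4, 1, 2, 5).

Rothe diagram D(w) (4 cells), 1 SE-corner (essential condition):

[(2, 2, 0)]


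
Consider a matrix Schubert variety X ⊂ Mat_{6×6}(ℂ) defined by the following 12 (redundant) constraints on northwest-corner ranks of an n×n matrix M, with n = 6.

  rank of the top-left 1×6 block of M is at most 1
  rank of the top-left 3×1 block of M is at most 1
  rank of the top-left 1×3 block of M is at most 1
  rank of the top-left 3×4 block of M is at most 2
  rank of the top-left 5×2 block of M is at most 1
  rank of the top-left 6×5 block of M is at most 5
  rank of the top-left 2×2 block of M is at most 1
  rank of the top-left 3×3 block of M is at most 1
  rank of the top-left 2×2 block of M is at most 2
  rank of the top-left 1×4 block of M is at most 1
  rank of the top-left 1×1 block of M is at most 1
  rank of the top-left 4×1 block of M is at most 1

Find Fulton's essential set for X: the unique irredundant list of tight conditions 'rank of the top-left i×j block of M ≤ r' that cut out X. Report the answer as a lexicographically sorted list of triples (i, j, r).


Rank table r_w(6×6) implied by the 12 constraints:

  1 | 1 | 1 | 1 | 1 | 1
  1 | 1 | 1 | 2 | 2 | 2
  1 | 1 | 1 | 2 | 3 | 3
  1 | 1 | 2 | 3 | 4 | 4
  1 | 1 | 2 | 3 | 4 | 5
  1 | 2 | 3 | 4 | 5 | 6

reading off 1-entries of Δ²R: w = (1, 4, 5, 3, 6, 2).

Fulton essential set (2 of the 6 Rothe cells):

[(3, 3, 1), (5, 2, 1)]


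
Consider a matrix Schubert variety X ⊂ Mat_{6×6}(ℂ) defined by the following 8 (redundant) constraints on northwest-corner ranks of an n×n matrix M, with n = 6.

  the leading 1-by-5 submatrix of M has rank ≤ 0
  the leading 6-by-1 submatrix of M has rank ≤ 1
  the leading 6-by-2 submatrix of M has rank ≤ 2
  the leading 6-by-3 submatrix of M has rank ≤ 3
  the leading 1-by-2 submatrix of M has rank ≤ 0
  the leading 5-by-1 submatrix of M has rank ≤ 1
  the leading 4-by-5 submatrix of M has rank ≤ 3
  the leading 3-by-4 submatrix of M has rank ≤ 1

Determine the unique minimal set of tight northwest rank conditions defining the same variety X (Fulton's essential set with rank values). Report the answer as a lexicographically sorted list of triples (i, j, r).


Propagating the 8 rank bounds to every northwest block:

  R[1]: 0 | 0 | 0 | 0 | 0 | 1
  R[2]: 1 | 1 | 1 | 1 | 1 | 2
  R[3]: 1 | 1 | 1 | 1 | 2 | 3
  R[4]: 1 | 2 | 2 | 2 | 3 | 4
  R[5]: 1 | 2 | 3 | 3 | 4 | 5
  R[6]: 1 | 2 | 3 | 4 | 5 | 6

reading off 1-entries of Δ²R: w = (6, 1, 5, 2, 3, 4).

ℓ(w)=8; the 2 essential cells (i,j,r):

[(1, 5, 0), (3, 4, 1)]


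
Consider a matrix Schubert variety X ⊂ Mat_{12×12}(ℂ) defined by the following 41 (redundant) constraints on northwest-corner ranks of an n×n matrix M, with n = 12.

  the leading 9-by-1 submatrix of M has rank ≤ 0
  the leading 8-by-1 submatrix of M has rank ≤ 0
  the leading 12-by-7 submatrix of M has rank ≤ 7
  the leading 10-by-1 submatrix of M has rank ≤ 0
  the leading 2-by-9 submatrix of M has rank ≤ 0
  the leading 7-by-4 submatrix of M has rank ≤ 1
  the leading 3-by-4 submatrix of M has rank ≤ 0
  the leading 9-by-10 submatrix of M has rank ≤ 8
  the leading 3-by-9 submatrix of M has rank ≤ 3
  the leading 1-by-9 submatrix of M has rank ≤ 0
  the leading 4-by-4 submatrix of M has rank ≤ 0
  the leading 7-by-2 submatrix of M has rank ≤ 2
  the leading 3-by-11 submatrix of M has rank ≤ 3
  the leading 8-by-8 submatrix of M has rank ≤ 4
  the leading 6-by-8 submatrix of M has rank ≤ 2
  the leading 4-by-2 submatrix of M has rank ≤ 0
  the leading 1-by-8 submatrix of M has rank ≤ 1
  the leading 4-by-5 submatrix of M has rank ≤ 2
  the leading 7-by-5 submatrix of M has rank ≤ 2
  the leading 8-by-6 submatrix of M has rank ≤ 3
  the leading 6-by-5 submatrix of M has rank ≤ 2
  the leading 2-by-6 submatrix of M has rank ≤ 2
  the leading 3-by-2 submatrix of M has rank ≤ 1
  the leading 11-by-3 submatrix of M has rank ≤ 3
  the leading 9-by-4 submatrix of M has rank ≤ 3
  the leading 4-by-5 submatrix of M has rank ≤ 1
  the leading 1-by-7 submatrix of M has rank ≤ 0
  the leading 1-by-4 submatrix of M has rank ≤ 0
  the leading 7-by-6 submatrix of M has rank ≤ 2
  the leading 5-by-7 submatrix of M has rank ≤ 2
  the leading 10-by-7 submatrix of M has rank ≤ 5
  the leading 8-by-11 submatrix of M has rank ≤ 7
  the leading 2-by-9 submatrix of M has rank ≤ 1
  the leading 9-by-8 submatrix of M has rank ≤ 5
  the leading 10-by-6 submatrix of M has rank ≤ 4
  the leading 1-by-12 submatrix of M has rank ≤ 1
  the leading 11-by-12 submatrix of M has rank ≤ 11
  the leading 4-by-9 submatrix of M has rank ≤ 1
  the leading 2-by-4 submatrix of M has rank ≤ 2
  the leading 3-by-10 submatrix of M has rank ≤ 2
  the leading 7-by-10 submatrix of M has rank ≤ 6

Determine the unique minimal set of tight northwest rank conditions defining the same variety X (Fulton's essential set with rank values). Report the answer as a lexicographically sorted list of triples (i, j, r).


Reconstructing r_w from the 41 given conditions:

  0 | 0 | 0 | 0 | 0 | 0 | 0 | 0 | 0 | 1 | 1 | 1
  0 | 0 | 0 | 0 | 0 | 0 | 0 | 0 | 0 | 1 | 2 | 2
  0 | 0 | 0 | 0 | 1 | 1 | 1 | 1 | 1 | 2 | 3 | 3
  0 | 0 | 0 | 0 | 1 | 1 | 1 | 1 | 1 | 2 | 3 | 4
  0 | 1 | 1 | 1 | 2 | 2 | 2 | 2 | 2 | 3 | 4 | 5
  0 | 1 | 1 | 1 | 2 | 2 | 2 | 2 | 3 | 4 | 5 | 6
  0 | 1 | 1 | 1 | 2 | 2 | 3 | 3 | 4 | 5 | 6 | 7
  0 | 1 | 2 | 2 | 3 | 3 | 4 | 4 | 5 | 6 | 7 | 8
  0 | 1 | 2 | 3 | 4 | 4 | 5 | 5 | 6 | 7 | 8 | 9
  0 | 1 | 2 | 3 | 4 | 4 | 5 | 6 | 7 | 8 | 9 | 10
  1 | 2 | 3 | 4 | 5 | 5 | 6 | 7 | 8 | 9 | 10 | 11
  1 | 2 | 3 | 4 | 5 | 6 | 7 | 8 | 9 | 10 | 11 | 12

reading off 1-entries of Δ²R: w = (10, 11, 5, 12, 2, 9, 7, 3, 4, 8, 1, 6).

ℓ(w)=45; the 8 essential cells (i,j,r):

[(2, 9, 0), (4, 4, 0), (4, 9, 1), (6, 8, 2), (7, 4, 1), (7, 6, 2), (10, 1, 0), (10, 6, 4)]


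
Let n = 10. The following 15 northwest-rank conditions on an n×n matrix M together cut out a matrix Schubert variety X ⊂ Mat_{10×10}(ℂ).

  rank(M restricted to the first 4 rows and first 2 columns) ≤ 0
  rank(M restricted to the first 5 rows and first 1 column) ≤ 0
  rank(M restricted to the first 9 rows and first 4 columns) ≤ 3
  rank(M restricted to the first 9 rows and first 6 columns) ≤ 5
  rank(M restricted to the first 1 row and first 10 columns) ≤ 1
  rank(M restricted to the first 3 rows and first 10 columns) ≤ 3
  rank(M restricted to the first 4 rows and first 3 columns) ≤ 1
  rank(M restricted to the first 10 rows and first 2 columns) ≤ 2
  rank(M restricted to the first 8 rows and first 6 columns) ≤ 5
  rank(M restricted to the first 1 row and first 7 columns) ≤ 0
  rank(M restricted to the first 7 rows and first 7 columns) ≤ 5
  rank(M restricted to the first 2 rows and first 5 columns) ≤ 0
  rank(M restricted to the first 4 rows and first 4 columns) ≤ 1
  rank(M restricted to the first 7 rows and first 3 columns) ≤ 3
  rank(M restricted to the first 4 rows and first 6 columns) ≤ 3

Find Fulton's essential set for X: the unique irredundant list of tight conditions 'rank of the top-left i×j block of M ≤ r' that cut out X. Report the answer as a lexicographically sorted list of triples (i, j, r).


Reconstructing r_w from the 15 given conditions:

  0 0 0 0 0 0 0 1 1 1
  0 0 0 0 0 1 1 2 2 2
  0 0 1 1 1 2 2 3 3 3
  0 0 1 1 2 3 3 4 4 4
  0 1 2 2 3 4 4 5 5 5
  1 2 3 3 4 5 5 6 6 6
  1 2 3 3 4 5 5 6 7 7
  1 2 3 3 4 5 6 7 8 8
  1 2 3 3 4 5 6 7 8 9
  1 2 3 4 5 6 7 8 9 10

the unique w with this rank table is (8, 6, 3, 5, 2, 1, 9, 7, 10, 4).

|D(w)|=22, |Ess(w)|=7:

[(1, 7, 0), (2, 5, 0), (4, 2, 0), (4, 4, 1), (5, 1, 0), (7, 7, 5), (9, 4, 3)]


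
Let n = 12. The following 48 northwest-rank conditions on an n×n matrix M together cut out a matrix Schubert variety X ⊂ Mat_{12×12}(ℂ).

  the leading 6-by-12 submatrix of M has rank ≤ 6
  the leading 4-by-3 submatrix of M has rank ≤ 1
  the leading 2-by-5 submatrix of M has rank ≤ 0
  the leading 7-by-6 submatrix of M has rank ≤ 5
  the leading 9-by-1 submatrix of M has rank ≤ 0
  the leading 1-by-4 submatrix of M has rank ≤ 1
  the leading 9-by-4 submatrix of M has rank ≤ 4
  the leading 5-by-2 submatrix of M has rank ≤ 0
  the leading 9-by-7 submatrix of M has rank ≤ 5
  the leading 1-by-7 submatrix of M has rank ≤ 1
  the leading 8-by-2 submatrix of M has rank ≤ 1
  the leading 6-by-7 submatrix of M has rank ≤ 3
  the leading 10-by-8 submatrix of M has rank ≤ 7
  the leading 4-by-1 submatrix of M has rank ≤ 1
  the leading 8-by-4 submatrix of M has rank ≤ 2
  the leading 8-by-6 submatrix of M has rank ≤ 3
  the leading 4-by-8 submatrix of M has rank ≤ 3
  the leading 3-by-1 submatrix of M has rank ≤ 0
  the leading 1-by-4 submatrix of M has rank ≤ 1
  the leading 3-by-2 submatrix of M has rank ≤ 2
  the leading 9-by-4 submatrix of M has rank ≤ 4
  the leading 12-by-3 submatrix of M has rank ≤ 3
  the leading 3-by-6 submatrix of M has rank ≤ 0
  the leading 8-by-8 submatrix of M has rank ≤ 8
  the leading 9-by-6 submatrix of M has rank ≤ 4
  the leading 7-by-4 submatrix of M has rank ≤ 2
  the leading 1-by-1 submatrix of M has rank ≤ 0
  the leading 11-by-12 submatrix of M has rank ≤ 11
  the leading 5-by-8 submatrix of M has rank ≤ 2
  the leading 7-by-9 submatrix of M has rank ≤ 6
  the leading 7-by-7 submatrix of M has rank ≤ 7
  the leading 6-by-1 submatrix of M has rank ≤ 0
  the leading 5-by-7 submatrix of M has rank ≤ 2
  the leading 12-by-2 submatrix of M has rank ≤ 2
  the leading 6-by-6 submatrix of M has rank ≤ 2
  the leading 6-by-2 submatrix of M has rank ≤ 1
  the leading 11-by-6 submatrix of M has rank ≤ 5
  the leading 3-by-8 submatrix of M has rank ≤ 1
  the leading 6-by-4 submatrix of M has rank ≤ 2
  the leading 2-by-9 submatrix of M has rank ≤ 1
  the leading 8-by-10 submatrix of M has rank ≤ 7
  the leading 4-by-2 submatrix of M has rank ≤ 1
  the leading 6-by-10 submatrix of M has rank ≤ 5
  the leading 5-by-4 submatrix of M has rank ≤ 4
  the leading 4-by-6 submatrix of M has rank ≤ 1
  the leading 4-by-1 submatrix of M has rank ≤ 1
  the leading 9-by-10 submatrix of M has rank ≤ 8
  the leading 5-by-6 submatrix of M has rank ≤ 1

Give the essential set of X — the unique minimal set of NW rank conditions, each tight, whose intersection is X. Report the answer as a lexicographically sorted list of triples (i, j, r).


Rank table r_w(12×12) implied by the 48 constraints:

  0  0  0  0  0  0  1  1  1  1  1  1
  0  0  0  0  0  0  1  1  1  2  2  2
  0  0  0  0  0  0  1  1  2  3  3  3
  0  0  1  1  1  1  2  2  3  4  4  4
  0  0  1  1  1  1  2  2  3  4  5  5
  0  1  2  2  2  2  3  3  4  5  6  6
  0  1  2  2  3  3  4  4  5  6  7  7
  0  1  2  2  3  3  4  5  6  7  8  8
  0  1  2  3  4  4  5  6  7  8  9  9
  1  2  3  4  5  5  6  7  8  9  10  10
  1  2  3  4  5  5  6  7  8  9  10  11
  1  2  3  4  5  6  7  8  9  10  11  12

so w = (7, 10, 9, 3, 11, 2, 5, 8, 4, 1, 12, 6).

10 SE-corners of the 37-cell Rothe diagram give Ess(w):

[(2, 9, 1), (3, 6, 0), (3, 8, 1), (5, 2, 0), (5, 6, 1), (5, 8, 2), (8, 4, 2), (8, 6, 3), (9, 1, 0), (11, 6, 5)]
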